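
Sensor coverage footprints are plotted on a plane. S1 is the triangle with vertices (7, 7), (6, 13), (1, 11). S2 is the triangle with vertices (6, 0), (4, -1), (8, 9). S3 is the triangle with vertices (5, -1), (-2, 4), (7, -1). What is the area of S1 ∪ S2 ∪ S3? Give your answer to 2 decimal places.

By inclusion–exclusion:
Individual areas: |S1| = 16, |S2| = 8, |S3| = 5.
|S1∩S2| = 0.
|S1∩S3| = 0.
|S2∩S3| = 0.7305.
|S1∩S2∩S3| = 0.
|S1 ∪ S2 ∪ S3| = 29 − 0.7305 + 0 = 28.27.

28.27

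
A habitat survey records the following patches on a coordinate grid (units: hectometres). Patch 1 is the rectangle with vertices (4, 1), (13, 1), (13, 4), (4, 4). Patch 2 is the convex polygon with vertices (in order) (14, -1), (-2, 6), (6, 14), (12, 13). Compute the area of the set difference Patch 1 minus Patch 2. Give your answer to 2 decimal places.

|Patch 1| = 27, |Patch 1∩Patch 2| = 20.5536.
|Patch 1 ∖ Patch 2| = |Patch 1| − |Patch 1∩Patch 2| = 27 − 20.5536 = 6.45.

6.45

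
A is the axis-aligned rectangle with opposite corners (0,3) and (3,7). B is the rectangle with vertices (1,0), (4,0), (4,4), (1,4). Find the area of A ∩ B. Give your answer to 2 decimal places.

2.00

|A∩B|: x∈[1,3], y∈[3,4] → 2·1 = 2.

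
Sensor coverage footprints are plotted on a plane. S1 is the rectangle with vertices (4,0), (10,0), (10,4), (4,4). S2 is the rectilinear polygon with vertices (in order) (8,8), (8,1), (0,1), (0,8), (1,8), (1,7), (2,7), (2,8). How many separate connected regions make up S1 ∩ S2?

1

S1 ∩ S2 is a single connected region.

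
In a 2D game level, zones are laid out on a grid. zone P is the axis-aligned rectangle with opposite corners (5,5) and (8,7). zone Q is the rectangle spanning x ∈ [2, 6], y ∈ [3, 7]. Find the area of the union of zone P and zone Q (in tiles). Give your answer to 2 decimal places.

20.00

By inclusion–exclusion:
Individual areas: |zone P| = 6, |zone Q| = 16.
|zone P∩zone Q|: x∈[5,6], y∈[5,7] → 1·2 = 2.
|zone P ∪ zone Q| = 22 − 2 = 20.00.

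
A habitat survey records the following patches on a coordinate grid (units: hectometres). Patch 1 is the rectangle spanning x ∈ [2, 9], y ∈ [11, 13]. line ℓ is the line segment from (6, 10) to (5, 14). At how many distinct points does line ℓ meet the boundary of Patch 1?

2

The segment meets the boundary at (5.25,13), (5.75,11).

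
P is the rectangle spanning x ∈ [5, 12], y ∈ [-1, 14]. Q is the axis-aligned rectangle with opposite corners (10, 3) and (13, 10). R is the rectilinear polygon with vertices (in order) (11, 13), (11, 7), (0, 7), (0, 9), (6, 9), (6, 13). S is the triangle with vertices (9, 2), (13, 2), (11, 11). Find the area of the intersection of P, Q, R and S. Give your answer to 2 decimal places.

1.67

The intersection is the polygon with vertices (11,10), (11,7), (10.111,7), (10.778,10).
By the shoelace formula its area is 1.67.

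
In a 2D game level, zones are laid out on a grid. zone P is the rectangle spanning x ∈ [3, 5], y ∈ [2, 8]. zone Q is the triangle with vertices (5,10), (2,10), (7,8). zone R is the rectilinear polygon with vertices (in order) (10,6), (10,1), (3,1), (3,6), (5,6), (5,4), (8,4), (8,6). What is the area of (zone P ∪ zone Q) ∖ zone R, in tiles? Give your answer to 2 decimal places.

|zone P ∪ zone Q| = 15.
|(zone P ∪ zone Q) ∩ zone R| = 8.
|(zone P ∪ zone Q) ∖ zone R| = 15 − 8 = 7.00.

7.00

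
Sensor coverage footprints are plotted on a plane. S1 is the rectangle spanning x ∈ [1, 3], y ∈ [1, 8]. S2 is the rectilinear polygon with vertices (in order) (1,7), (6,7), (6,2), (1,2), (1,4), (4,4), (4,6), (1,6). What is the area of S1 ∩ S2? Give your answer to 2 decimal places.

6.00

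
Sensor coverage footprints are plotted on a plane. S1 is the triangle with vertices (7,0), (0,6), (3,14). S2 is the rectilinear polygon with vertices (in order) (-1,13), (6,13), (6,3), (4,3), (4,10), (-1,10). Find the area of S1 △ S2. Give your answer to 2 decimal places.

46.16

|S1| = 37, |S2| = 35, |S1∩S2| = 12.9196.
|S1 △ S2| = |S1| + |S2| − 2·|S1∩S2| = 37 + 35 − 25.8393 = 46.16.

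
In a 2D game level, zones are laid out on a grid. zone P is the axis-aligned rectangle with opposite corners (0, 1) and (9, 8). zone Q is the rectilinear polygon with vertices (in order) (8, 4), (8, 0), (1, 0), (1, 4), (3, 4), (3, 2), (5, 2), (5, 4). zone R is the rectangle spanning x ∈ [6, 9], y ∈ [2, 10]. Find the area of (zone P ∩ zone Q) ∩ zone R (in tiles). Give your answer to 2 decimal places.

The region (zone P ∩ zone Q) ∩ zone R is the polygon with vertices (8,4), (8,2), (6,2), (6,4).
By the shoelace formula its area is 4.00.

4.00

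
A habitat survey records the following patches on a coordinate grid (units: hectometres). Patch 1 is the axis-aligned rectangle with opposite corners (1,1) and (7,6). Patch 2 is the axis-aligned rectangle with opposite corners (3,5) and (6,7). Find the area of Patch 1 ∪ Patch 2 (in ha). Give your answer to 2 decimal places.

33.00

By inclusion–exclusion:
Individual areas: |Patch 1| = 30, |Patch 2| = 6.
|Patch 1∩Patch 2|: x∈[3,6], y∈[5,6] → 3·1 = 3.
|Patch 1 ∪ Patch 2| = 36 − 3 = 33.00.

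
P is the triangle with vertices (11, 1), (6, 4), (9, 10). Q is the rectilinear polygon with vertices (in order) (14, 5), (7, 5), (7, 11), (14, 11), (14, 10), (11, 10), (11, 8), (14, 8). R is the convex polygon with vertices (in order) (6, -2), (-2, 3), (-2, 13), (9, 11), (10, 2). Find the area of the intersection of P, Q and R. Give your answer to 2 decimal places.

The intersection is the polygon with vertices (9.222,9), (9.667,5), (7,5), (7,6), (9,10).
By the shoelace formula its area is 7.89.

7.89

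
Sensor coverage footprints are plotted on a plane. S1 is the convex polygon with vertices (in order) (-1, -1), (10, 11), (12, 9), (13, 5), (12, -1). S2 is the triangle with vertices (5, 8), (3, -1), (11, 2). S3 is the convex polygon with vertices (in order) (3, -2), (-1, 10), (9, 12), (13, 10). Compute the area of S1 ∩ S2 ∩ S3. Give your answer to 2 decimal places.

18.80

The intersection is the polygon with vertices (8.454,4.545), (4.212,-0.545), (3,-1), (4.28,4.76), (6.174,6.826).
By the shoelace formula its area is 18.80.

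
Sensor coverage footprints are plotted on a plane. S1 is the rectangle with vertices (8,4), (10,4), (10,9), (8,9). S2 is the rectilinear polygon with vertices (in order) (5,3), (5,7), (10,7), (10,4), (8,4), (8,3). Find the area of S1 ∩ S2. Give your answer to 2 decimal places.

The intersection is the polygon with vertices (10,4), (8,4), (8,7), (10,7).
By the shoelace formula its area is 6.00.

6.00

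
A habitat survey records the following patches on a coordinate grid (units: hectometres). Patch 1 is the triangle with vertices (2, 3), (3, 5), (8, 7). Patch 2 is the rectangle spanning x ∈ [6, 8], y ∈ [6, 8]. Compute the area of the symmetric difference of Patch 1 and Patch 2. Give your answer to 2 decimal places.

7.10

|Patch 1| = 4, |Patch 2| = 4, |Patch 1∩Patch 2| = 0.45.
|Patch 1 △ Patch 2| = |Patch 1| + |Patch 2| − 2·|Patch 1∩Patch 2| = 4 + 4 − 0.9 = 7.10.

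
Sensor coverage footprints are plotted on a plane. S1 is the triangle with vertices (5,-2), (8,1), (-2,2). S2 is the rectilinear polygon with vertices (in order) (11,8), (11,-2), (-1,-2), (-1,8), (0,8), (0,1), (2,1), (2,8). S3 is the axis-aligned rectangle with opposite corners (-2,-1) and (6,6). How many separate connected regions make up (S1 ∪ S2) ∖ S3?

(S1 ∪ S2) ∖ S3 splits into 2 disjoint pieces (area 65, area 2).

2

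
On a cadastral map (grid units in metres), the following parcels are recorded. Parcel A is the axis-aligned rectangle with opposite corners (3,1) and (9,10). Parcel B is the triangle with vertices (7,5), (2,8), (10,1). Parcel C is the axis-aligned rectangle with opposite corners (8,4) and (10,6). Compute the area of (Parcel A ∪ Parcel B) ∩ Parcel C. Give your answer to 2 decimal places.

2.00

The region (Parcel A ∪ Parcel B) ∩ Parcel C is the polygon with vertices (9,4), (8,4), (8,6), (9,6).
By the shoelace formula its area is 2.00.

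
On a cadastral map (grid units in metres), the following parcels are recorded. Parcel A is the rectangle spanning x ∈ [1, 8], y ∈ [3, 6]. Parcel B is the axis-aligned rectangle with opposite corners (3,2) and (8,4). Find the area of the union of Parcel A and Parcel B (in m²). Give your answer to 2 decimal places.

By inclusion–exclusion:
Individual areas: |Parcel A| = 21, |Parcel B| = 10.
|Parcel A∩Parcel B|: x∈[3,8], y∈[3,4] → 5·1 = 5.
|Parcel A ∪ Parcel B| = 31 − 5 = 26.00.

26.00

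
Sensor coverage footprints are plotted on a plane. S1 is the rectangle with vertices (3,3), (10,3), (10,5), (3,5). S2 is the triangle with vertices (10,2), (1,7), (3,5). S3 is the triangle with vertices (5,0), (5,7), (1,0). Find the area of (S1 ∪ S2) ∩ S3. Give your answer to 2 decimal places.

The region (S1 ∪ S2) ∩ S3 is the polygon with vertices (3,3), (3,3.5), (4.036,5.313), (4.6,5), (5,5), (5,3).
By the shoelace formula its area is 3.47.

3.47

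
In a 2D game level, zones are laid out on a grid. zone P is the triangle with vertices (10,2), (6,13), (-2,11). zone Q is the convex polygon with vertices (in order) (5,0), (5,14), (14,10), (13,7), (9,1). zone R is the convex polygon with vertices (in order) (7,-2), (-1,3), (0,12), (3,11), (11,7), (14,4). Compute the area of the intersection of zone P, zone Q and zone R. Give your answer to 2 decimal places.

17.63

The intersection is the polygon with vertices (9.882,2.324), (9.778,2.167), (5,5.75), (5,10), (7.556,8.722).
By the shoelace formula its area is 17.63.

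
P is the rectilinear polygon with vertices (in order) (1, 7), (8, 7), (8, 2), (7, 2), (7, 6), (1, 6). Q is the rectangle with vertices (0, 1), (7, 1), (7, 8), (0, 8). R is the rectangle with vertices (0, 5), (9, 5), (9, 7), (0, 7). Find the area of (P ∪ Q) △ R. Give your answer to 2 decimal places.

40.00

|P ∪ Q| = 54.
|(P ∪ Q) ∩ R| = 16.
|(P ∪ Q) △ R| = 54 + 18 − 32 = 40.00.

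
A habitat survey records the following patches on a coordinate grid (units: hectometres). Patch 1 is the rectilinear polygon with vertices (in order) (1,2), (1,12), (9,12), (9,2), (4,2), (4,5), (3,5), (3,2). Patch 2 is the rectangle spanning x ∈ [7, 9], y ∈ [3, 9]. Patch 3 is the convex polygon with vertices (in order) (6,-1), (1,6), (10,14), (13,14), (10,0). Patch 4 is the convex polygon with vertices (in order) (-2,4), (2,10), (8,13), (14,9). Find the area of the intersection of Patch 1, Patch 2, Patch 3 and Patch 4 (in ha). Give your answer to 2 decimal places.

The intersection is the polygon with vertices (7,9), (9,9), (9,7.438), (7,6.812).
By the shoelace formula its area is 3.75.

3.75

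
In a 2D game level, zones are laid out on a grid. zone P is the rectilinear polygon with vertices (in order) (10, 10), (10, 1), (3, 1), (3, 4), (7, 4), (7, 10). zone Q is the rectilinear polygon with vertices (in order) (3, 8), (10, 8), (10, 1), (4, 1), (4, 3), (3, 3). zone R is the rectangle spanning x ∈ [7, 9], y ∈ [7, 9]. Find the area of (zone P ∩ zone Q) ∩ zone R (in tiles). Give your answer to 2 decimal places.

The region (zone P ∩ zone Q) ∩ zone R is the polygon with vertices (7,8), (9,8), (9,7), (7,7).
By the shoelace formula its area is 2.00.

2.00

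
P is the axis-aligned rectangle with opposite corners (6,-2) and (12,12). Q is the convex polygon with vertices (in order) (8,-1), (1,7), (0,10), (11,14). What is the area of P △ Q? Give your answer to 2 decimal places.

|P| = 84, |Q| = 83, |P∩Q| = 40.6143.
|P △ Q| = |P| + |Q| − 2·|P∩Q| = 84 + 83 − 81.2286 = 85.77.

85.77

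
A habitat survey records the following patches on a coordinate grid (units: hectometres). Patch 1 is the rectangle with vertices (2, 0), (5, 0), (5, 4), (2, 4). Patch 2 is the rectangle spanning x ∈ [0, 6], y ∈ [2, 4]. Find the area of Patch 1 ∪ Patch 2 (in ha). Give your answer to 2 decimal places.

By inclusion–exclusion:
Individual areas: |Patch 1| = 12, |Patch 2| = 12.
|Patch 1∩Patch 2|: x∈[2,5], y∈[2,4] → 3·2 = 6.
|Patch 1 ∪ Patch 2| = 24 − 6 = 18.00.

18.00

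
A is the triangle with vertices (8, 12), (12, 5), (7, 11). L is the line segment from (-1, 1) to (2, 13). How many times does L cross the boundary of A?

The segment lies entirely outside A and never meets its boundary.

0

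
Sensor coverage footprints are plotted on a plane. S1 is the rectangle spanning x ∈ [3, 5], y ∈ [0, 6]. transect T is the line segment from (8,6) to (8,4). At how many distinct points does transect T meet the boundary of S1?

0

The segment lies entirely outside S1 and never meets its boundary.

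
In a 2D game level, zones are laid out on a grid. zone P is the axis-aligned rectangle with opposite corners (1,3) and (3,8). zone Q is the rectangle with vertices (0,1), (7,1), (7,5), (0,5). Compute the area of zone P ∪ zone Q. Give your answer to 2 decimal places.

34.00

By inclusion–exclusion:
Individual areas: |zone P| = 10, |zone Q| = 28.
|zone P∩zone Q|: x∈[1,3], y∈[3,5] → 2·2 = 4.
|zone P ∪ zone Q| = 38 − 4 = 34.00.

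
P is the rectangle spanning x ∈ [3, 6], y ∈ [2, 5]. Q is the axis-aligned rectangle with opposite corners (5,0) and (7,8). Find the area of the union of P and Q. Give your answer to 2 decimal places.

22.00

By inclusion–exclusion:
Individual areas: |P| = 9, |Q| = 16.
|P∩Q|: x∈[5,6], y∈[2,5] → 1·3 = 3.
|P ∪ Q| = 25 − 3 = 22.00.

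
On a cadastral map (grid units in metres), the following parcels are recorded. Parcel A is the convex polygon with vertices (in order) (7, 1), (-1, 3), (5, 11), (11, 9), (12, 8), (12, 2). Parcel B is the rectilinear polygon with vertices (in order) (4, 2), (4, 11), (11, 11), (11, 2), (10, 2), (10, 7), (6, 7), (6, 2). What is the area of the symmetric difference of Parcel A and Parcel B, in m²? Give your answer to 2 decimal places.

57.33

|Parcel A| = 87, |Parcel B| = 43, |Parcel A∩Parcel B| = 36.3333.
|Parcel A △ Parcel B| = |Parcel A| + |Parcel B| − 2·|Parcel A∩Parcel B| = 87 + 43 − 72.6667 = 57.33.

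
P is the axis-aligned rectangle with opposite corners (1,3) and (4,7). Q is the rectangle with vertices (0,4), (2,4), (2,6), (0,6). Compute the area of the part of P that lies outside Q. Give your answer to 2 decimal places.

10.00

|P∩Q|: x∈[1,2], y∈[4,6] → 1·2 = 2.
|P| = 12.
|P ∖ Q| = |P| − |P∩Q| = 12 − 2 = 10.00.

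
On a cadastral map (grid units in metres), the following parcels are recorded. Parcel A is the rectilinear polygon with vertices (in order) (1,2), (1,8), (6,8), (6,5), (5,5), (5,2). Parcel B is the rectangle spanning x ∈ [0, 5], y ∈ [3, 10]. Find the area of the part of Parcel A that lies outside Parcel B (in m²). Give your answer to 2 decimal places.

|Parcel A| = 27, |Parcel A∩Parcel B| = 20.
|Parcel A ∖ Parcel B| = |Parcel A| − |Parcel A∩Parcel B| = 27 − 20 = 7.00.

7.00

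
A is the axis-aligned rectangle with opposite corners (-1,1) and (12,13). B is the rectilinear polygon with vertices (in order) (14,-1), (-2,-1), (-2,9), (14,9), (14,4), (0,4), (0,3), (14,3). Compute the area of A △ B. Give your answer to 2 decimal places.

|A| = 156, |B| = 146, |A∩B| = 92.
|A △ B| = |A| + |B| − 2·|A∩B| = 156 + 146 − 184 = 118.00.

118.00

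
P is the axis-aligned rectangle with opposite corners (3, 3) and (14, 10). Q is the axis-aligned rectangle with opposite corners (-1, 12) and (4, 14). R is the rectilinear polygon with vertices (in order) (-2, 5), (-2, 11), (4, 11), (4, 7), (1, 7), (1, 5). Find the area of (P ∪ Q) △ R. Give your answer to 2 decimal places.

|P ∪ Q| = 87.
|(P ∪ Q) ∩ R| = 3.
|(P ∪ Q) △ R| = 87 + 30 − 6 = 111.00.

111.00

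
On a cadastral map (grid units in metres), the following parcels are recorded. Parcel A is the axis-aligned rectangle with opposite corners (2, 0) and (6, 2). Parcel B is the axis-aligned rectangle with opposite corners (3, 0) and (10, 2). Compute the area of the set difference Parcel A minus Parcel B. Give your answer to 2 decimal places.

2.00

|Parcel A∩Parcel B|: x∈[3,6], y∈[0,2] → 3·2 = 6.
|Parcel A| = 8.
|Parcel A ∖ Parcel B| = |Parcel A| − |Parcel A∩Parcel B| = 8 − 6 = 2.00.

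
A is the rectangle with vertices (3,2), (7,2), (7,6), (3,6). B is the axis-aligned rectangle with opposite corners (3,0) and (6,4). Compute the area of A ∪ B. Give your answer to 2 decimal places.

By inclusion–exclusion:
Individual areas: |A| = 16, |B| = 12.
|A∩B|: x∈[3,6], y∈[2,4] → 3·2 = 6.
|A ∪ B| = 28 − 6 = 22.00.

22.00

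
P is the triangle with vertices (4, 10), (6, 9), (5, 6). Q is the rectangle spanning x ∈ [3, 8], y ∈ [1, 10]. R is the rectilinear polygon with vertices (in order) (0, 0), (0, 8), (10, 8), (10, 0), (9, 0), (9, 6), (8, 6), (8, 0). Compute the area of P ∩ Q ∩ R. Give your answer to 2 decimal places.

The intersection is the polygon with vertices (5,6), (4.5,8), (5.667,8).
By the shoelace formula its area is 1.17.

1.17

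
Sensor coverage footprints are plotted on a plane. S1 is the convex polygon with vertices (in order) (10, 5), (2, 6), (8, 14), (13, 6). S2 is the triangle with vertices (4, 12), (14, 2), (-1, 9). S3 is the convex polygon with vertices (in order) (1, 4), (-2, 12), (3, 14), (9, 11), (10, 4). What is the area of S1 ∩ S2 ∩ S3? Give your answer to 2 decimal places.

18.99

The intersection is the polygon with vertices (2.889,7.185), (5.429,10.571), (9.667,6.333), (9.854,5.018), (6.683,5.415).
By the shoelace formula its area is 18.99.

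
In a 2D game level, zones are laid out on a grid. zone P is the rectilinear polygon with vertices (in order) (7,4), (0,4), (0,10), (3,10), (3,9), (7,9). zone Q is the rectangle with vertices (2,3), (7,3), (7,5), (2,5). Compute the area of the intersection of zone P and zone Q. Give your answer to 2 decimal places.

The intersection is the polygon with vertices (2,4), (2,5), (7,5), (7,4).
By the shoelace formula its area is 5.00.

5.00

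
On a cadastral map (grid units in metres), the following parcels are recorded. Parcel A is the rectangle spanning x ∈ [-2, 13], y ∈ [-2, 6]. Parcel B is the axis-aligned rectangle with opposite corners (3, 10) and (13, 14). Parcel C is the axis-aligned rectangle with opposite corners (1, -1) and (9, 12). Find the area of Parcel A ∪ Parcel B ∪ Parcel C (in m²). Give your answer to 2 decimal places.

By inclusion–exclusion:
Individual areas: |Parcel A| = 120, |Parcel B| = 40, |Parcel C| = 104.
|Parcel A∩Parcel B| = 0 (no overlap).
|Parcel A∩Parcel C|: x∈[1,9], y∈[-1,6] → 8·7 = 56.
|Parcel B∩Parcel C|: x∈[3,9], y∈[10,12] → 6·2 = 12.
|Parcel A∩Parcel B∩Parcel C| = 0.
|Parcel A ∪ Parcel B ∪ Parcel C| = 264 − 68 + 0 = 196.00.

196.00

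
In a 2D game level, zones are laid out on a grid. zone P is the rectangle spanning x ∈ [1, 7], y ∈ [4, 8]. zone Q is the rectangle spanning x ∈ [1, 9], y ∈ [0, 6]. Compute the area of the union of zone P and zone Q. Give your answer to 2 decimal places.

60.00

By inclusion–exclusion:
Individual areas: |zone P| = 24, |zone Q| = 48.
|zone P∩zone Q|: x∈[1,7], y∈[4,6] → 6·2 = 12.
|zone P ∪ zone Q| = 72 − 12 = 60.00.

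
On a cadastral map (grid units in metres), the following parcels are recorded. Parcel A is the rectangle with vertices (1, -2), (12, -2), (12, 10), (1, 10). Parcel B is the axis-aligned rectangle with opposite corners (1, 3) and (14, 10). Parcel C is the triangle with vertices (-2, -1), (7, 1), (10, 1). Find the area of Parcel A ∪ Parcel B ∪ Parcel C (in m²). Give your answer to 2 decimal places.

By inclusion–exclusion:
Individual areas: |Parcel A| = 132, |Parcel B| = 91, |Parcel C| = 3.
|Parcel A∩Parcel B|: x∈[1,12], y∈[3,10] → 11·7 = 77.
|Parcel A∩Parcel C| = 2.75.
|Parcel B∩Parcel C| = 0.
|Parcel A∩Parcel B∩Parcel C| = 0.
|Parcel A ∪ Parcel B ∪ Parcel C| = 226 − 79.75 + 0 = 146.25.

146.25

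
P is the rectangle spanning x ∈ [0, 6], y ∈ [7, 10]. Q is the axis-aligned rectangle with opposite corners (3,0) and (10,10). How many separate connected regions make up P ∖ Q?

P ∖ Q is a single connected region.

1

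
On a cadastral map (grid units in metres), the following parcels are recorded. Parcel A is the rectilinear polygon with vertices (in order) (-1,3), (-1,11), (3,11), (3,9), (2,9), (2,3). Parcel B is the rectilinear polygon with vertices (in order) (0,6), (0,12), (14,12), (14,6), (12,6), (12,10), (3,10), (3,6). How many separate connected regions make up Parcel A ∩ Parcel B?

Parcel A ∩ Parcel B is a single connected region.

1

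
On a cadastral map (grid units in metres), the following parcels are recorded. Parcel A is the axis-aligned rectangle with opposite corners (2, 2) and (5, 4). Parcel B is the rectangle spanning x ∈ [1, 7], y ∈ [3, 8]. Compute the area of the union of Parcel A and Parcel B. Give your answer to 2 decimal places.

By inclusion–exclusion:
Individual areas: |Parcel A| = 6, |Parcel B| = 30.
|Parcel A∩Parcel B|: x∈[2,5], y∈[3,4] → 3·1 = 3.
|Parcel A ∪ Parcel B| = 36 − 3 = 33.00.

33.00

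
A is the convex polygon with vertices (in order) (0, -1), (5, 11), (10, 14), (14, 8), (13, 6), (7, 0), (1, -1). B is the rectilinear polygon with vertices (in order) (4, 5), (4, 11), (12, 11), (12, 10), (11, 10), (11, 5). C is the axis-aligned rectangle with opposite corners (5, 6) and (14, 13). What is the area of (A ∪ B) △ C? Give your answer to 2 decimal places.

|A ∪ B| = 111.7.
|(A ∪ B) ∩ C| = 50.3333.
|(A ∪ B) △ C| = 111.7 + 63 − 100.6667 = 74.03.

74.03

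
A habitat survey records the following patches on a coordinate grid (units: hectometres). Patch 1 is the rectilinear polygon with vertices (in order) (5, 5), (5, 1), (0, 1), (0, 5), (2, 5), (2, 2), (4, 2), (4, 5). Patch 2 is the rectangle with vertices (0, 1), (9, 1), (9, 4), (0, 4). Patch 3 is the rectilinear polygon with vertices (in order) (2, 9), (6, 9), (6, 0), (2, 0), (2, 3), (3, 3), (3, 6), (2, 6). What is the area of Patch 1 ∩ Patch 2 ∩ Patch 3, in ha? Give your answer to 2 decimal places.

5.00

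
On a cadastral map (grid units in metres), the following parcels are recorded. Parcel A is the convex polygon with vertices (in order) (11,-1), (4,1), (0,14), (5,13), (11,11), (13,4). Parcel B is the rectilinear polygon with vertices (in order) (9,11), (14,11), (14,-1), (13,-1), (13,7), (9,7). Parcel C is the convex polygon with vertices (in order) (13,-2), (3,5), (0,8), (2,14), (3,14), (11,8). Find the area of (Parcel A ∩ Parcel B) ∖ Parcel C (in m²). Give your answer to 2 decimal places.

6.69

|Parcel A ∩ Parcel B| = 10.2857.
|(Parcel A ∩ Parcel B) ∩ Parcel C| = 3.6.
|(Parcel A ∩ Parcel B) ∖ Parcel C| = 10.2857 − 3.6 = 6.69.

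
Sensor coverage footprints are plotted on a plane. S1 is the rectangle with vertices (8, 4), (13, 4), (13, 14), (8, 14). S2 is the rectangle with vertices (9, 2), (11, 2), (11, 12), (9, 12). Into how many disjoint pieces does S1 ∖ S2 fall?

1

S1 ∖ S2 is a single connected region.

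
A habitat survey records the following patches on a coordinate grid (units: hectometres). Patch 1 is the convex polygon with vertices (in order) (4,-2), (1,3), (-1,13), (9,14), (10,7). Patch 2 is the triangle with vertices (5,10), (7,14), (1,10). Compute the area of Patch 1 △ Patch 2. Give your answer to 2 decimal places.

|Patch 1| = 113, |Patch 2| = 8, |Patch 1∩Patch 2| = 7.9752.
|Patch 1 △ Patch 2| = |Patch 1| + |Patch 2| − 2·|Patch 1∩Patch 2| = 113 + 8 − 15.9505 = 105.05.

105.05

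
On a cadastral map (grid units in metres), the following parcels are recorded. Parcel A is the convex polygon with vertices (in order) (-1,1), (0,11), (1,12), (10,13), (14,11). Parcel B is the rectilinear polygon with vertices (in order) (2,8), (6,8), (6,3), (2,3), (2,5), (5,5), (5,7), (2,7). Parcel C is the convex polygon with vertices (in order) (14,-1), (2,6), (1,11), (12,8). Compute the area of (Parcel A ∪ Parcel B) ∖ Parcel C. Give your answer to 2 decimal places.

|Parcel A ∪ Parcel B| = 93.3333.
|(Parcel A ∪ Parcel B) ∩ Parcel C| = 32.1452.
|(Parcel A ∪ Parcel B) ∖ Parcel C| = 93.3333 − 32.1452 = 61.19.

61.19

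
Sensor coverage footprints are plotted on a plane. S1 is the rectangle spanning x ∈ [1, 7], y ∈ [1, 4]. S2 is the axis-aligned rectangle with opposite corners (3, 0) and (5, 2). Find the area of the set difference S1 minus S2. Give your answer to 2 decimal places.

|S1∩S2|: x∈[3,5], y∈[1,2] → 2·1 = 2.
|S1| = 18.
|S1 ∖ S2| = |S1| − |S1∩S2| = 18 − 2 = 16.00.

16.00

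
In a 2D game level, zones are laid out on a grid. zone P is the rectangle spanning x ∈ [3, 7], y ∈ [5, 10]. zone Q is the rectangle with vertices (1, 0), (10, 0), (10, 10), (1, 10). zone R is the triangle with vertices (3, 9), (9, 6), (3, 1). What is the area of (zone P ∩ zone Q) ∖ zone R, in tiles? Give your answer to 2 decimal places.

8.00

|zone P ∩ zone Q| = 20.
|(zone P ∩ zone Q) ∩ zone R| = 12.
|(zone P ∩ zone Q) ∖ zone R| = 20 − 12 = 8.00.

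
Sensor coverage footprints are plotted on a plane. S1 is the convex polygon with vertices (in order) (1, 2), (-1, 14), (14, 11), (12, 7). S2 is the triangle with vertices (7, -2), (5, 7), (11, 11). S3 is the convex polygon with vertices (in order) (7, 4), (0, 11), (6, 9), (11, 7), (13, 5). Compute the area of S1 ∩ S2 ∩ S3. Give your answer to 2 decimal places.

The intersection is the polygon with vertices (5,7), (7.25,8.5), (9.904,7.438), (9.406,5.821), (6.5,4.5), (5.286,5.714).
By the shoelace formula its area is 12.27.

12.27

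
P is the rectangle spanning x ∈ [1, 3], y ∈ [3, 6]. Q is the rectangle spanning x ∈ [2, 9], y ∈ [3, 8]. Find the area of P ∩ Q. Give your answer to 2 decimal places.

3.00

|P∩Q|: x∈[2,3], y∈[3,6] → 1·3 = 3.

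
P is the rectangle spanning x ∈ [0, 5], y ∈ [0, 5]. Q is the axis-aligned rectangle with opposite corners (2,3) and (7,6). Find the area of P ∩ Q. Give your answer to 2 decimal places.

6.00

|P∩Q|: x∈[2,5], y∈[3,5] → 3·2 = 6.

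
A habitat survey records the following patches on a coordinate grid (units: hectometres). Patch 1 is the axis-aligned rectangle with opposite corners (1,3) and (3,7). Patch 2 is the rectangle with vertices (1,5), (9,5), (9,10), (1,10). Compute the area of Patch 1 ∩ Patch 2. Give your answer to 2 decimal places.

|Patch 1∩Patch 2|: x∈[1,3], y∈[5,7] → 2·2 = 4.

4.00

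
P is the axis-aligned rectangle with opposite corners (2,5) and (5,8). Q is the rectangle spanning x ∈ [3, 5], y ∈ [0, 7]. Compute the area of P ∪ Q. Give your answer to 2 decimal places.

19.00

By inclusion–exclusion:
Individual areas: |P| = 9, |Q| = 14.
|P∩Q|: x∈[3,5], y∈[5,7] → 2·2 = 4.
|P ∪ Q| = 23 − 4 = 19.00.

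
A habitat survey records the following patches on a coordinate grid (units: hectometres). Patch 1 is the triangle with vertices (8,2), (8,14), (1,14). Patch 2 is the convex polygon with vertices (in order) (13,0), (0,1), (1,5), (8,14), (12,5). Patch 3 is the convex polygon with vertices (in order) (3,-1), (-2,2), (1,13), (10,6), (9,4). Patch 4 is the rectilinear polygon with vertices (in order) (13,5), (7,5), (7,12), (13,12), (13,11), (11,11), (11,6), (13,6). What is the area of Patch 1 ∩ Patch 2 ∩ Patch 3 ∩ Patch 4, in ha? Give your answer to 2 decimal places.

The intersection is the polygon with vertices (8,7.556), (8,5), (7,5), (7,8.333).
By the shoelace formula its area is 2.94.

2.94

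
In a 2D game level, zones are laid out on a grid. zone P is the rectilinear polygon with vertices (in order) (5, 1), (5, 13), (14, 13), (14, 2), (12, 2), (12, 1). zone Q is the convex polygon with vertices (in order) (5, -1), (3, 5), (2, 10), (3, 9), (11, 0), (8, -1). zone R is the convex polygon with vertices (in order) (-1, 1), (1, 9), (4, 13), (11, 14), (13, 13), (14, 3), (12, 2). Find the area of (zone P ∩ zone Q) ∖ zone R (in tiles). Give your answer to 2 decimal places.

3.06

|zone P ∩ zone Q| = 14.6944.
|(zone P ∩ zone Q) ∩ zone R| = 11.6346.
|(zone P ∩ zone Q) ∖ zone R| = 14.6944 − 11.6346 = 3.06.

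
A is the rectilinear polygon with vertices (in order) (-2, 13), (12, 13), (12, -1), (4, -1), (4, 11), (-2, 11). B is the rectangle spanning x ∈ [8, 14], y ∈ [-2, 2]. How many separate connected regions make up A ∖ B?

1

A ∖ B is a single connected region.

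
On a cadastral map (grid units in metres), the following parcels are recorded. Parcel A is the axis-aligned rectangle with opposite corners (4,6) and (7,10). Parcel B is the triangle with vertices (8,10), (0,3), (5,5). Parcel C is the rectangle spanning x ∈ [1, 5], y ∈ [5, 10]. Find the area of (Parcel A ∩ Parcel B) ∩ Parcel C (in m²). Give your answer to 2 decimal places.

The region (Parcel A ∩ Parcel B) ∩ Parcel C is the polygon with vertices (4,6), (4,6.5), (5,7.375), (5,6).
By the shoelace formula its area is 0.94.

0.94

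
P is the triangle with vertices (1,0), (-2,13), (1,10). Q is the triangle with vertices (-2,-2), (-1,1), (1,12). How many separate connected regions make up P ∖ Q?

2

P ∖ Q splits into 2 disjoint pieces (area 7.0143, area 7.3529).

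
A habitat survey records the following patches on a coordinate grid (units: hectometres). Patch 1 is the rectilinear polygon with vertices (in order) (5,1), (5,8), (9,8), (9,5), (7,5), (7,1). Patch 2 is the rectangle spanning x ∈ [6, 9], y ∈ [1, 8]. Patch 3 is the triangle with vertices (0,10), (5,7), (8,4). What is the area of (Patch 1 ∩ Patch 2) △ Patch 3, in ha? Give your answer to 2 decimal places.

15.25

|Patch 1 ∩ Patch 2| = 13.
|(Patch 1 ∩ Patch 2) ∩ Patch 3| = 0.375.
|(Patch 1 ∩ Patch 2) △ Patch 3| = 13 + 3 − 0.75 = 15.25.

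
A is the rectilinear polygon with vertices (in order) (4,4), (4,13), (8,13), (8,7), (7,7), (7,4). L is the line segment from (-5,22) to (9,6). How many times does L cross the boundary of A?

The segment meets the boundary at (8,7.143), (4,11.714).

2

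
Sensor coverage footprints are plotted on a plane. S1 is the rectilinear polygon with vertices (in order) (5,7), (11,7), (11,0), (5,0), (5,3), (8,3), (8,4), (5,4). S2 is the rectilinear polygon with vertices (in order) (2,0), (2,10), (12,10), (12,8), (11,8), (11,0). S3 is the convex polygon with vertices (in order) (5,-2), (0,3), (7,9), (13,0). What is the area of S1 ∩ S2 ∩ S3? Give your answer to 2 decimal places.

33.67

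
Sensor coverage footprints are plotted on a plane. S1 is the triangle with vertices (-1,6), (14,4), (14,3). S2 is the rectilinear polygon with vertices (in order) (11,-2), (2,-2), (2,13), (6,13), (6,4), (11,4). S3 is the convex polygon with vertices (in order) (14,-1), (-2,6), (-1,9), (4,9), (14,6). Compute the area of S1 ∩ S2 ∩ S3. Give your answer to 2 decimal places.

1.73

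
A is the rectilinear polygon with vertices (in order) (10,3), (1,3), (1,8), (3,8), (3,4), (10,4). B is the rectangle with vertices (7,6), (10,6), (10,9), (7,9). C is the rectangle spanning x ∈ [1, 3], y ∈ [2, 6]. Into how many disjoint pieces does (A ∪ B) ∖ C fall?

3

(A ∪ B) ∖ C splits into 3 disjoint pieces (area 4, area 7, area 9).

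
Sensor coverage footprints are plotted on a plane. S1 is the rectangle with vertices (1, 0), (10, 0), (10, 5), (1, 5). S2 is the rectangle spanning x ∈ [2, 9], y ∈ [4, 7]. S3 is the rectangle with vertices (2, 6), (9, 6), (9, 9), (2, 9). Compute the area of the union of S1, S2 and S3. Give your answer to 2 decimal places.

By inclusion–exclusion:
Individual areas: |S1| = 45, |S2| = 21, |S3| = 21.
|S1∩S2|: x∈[2,9], y∈[4,5] → 7·1 = 7.
|S1∩S3| = 0 (no overlap).
|S2∩S3|: x∈[2,9], y∈[6,7] → 7·1 = 7.
|S1∩S2∩S3| = 0.
|S1 ∪ S2 ∪ S3| = 87 − 14 + 0 = 73.00.

73.00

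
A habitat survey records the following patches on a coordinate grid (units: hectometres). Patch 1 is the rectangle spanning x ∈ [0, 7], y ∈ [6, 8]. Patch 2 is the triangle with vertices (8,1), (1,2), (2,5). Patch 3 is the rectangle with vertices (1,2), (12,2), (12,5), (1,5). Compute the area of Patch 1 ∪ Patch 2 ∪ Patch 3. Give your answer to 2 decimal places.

By inclusion–exclusion:
Individual areas: |Patch 1| = 14, |Patch 2| = 11, |Patch 3| = 33.
|Patch 1∩Patch 2| = 0.
|Patch 1∩Patch 3| = 0 (no overlap).
|Patch 2∩Patch 3| = 8.25.
|Patch 1∩Patch 2∩Patch 3| = 0.
|Patch 1 ∪ Patch 2 ∪ Patch 3| = 58 − 8.25 + 0 = 49.75.

49.75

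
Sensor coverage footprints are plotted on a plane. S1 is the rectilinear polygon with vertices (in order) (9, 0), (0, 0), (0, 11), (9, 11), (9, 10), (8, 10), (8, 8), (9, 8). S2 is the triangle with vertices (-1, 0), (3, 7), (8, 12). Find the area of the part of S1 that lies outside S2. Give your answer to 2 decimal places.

89.83

|S1| = 97, |S1∩S2| = 7.1667.
|S1 ∖ S2| = |S1| − |S1∩S2| = 97 − 7.1667 = 89.83.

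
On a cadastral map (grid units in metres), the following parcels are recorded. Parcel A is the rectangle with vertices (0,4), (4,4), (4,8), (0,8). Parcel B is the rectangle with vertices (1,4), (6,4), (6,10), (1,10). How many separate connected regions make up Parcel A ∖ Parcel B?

Parcel A ∖ Parcel B is a single connected region.

1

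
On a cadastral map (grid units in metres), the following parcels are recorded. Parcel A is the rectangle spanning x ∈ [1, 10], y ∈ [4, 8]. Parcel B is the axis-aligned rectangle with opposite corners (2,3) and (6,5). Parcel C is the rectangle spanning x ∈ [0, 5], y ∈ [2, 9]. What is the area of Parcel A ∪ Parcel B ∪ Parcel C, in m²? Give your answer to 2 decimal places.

By inclusion–exclusion:
Individual areas: |Parcel A| = 36, |Parcel B| = 8, |Parcel C| = 35.
|Parcel A∩Parcel B|: x∈[2,6], y∈[4,5] → 4·1 = 4.
|Parcel A∩Parcel C|: x∈[1,5], y∈[4,8] → 4·4 = 16.
|Parcel B∩Parcel C|: x∈[2,5], y∈[3,5] → 3·2 = 6.
|Parcel A∩Parcel B∩Parcel C| = 3.
|Parcel A ∪ Parcel B ∪ Parcel C| = 79 − 26 + 3 = 56.00.

56.00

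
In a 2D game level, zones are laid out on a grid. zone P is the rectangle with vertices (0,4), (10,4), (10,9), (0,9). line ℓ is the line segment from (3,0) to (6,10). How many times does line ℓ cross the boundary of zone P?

The segment meets the boundary at (5.7,9), (4.2,4).

2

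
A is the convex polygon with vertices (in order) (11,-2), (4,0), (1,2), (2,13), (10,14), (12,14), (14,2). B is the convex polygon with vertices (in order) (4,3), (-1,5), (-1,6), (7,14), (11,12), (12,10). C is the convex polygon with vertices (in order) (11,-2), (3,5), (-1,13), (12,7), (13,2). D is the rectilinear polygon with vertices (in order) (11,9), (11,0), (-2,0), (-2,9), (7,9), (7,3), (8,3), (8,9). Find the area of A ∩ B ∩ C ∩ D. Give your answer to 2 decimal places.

23.78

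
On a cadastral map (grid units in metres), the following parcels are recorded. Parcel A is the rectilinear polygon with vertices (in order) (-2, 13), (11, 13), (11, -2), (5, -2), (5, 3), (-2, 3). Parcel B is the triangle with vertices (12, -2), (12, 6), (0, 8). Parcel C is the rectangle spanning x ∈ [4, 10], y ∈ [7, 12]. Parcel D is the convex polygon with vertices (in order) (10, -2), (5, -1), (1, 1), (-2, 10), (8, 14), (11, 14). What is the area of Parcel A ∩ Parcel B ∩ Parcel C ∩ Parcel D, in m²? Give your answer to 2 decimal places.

0.33

The intersection is the polygon with vertices (4,7), (4,7.333), (6,7).
By the shoelace formula its area is 0.33.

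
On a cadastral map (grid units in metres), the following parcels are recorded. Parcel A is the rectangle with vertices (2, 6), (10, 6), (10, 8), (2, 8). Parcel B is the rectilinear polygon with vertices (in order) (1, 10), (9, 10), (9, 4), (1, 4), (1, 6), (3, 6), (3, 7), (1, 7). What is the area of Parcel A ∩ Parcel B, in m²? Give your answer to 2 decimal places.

13.00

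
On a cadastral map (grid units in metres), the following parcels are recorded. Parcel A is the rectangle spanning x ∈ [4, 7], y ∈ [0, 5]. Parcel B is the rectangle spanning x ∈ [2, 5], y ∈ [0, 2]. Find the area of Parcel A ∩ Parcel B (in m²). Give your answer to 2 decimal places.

|Parcel A∩Parcel B|: x∈[4,5], y∈[0,2] → 1·2 = 2.

2.00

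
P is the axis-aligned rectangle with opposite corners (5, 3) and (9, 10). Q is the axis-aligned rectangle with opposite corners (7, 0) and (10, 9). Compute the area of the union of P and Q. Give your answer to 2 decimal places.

By inclusion–exclusion:
Individual areas: |P| = 28, |Q| = 27.
|P∩Q|: x∈[7,9], y∈[3,9] → 2·6 = 12.
|P ∪ Q| = 55 − 12 = 43.00.

43.00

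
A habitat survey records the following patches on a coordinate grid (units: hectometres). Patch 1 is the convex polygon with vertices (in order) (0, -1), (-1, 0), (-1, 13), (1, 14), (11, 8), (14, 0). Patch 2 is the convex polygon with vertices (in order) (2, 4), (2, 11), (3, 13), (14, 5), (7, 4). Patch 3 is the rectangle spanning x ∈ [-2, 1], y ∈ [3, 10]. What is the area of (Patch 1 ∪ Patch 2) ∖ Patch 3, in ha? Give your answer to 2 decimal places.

|Patch 1 ∪ Patch 2| = 158.661.
|(Patch 1 ∪ Patch 2) ∩ Patch 3| = 14.
|(Patch 1 ∪ Patch 2) ∖ Patch 3| = 158.661 − 14 = 144.66.

144.66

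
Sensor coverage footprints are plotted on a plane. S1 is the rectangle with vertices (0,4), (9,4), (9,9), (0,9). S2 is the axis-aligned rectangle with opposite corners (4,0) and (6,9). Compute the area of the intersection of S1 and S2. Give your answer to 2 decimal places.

|S1∩S2|: x∈[4,6], y∈[4,9] → 2·5 = 10.

10.00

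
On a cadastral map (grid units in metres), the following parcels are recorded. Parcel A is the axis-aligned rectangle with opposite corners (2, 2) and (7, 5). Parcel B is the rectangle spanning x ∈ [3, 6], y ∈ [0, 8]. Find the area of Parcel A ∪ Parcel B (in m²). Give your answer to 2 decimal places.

30.00

By inclusion–exclusion:
Individual areas: |Parcel A| = 15, |Parcel B| = 24.
|Parcel A∩Parcel B|: x∈[3,6], y∈[2,5] → 3·3 = 9.
|Parcel A ∪ Parcel B| = 39 − 9 = 30.00.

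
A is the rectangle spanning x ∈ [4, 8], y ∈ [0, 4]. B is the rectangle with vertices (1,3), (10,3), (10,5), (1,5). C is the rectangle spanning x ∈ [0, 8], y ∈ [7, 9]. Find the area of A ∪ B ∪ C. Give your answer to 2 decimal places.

46.00

By inclusion–exclusion:
Individual areas: |A| = 16, |B| = 18, |C| = 16.
|A∩B|: x∈[4,8], y∈[3,4] → 4·1 = 4.
|A∩C| = 0 (no overlap).
|B∩C| = 0 (no overlap).
|A∩B∩C| = 0.
|A ∪ B ∪ C| = 50 − 4 + 0 = 46.00.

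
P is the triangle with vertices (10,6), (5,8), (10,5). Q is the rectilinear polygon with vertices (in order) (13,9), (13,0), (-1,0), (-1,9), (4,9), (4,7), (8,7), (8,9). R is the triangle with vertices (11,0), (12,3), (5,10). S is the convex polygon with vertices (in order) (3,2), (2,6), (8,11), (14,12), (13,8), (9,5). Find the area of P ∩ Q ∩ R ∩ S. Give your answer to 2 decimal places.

The intersection is the polygon with vertices (6.8,7), (7.5,7), (8.333,6.667), (9.571,5.429), (9.444,5.333), (6.875,6.875).
By the shoelace formula its area is 1.19.

1.19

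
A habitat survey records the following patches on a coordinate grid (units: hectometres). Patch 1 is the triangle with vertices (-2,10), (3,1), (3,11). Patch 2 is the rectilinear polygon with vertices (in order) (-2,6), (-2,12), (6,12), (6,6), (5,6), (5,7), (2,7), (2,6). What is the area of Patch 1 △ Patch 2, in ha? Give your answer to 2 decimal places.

35.89

|Patch 1| = 25, |Patch 2| = 45, |Patch 1∩Patch 2| = 17.0556.
|Patch 1 △ Patch 2| = |Patch 1| + |Patch 2| − 2·|Patch 1∩Patch 2| = 25 + 45 − 34.1111 = 35.89.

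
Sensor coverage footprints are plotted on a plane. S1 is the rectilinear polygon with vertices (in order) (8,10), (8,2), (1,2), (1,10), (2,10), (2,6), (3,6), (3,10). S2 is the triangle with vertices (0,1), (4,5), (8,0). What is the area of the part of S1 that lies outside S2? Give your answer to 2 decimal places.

43.90

|S1| = 52, |S1∩S2| = 8.1.
|S1 ∖ S2| = |S1| − |S1∩S2| = 52 − 8.1 = 43.90.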